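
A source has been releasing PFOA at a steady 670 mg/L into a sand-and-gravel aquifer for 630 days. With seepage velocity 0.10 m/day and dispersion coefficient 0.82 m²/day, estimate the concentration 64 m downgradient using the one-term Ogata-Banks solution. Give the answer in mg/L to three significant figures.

327 mg/L

For a continuous step input, C/C₀ ≈ ½·erfc((x−vt)/(2√(Dt))).
vt = 0.10 × 630 = 63 m and 2√(Dt) = 2√(0.82 × 630) = 45.46 m.
Argument (x−vt)/(2√(Dt)) = (64 − 63)/45.46 = 0.02200; ½·erfc(0.02200) = 0.4876.
C = 670 × 0.4876 = 327 mg/L.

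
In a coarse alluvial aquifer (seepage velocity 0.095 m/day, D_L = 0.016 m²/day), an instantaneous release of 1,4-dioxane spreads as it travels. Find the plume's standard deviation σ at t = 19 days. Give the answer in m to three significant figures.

Dispersive spreading gives a Gaussian with σ² = 2Dt; advection only shifts the center.
σ = √(2 × 0.016 × 19) = 0.780 m.

0.780 m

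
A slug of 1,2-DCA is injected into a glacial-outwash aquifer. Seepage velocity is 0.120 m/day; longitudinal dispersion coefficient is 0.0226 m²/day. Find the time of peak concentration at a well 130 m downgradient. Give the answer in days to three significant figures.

For the 1D instantaneous-source solution, setting ∂C/∂t = 0 at fixed x gives v²t² + 2Dt − x² = 0, so t = (√(D² + v²x²) − D)/v².
√(D² + v²x²) = √(0.0226² + 0.120² × 130²) = 15.60; v² = 0.0144.
t = (15.60 − 0.0226)/0.0144 = 1080 days (vs. the pure-advection estimate x/v = 1080 d).

1080 days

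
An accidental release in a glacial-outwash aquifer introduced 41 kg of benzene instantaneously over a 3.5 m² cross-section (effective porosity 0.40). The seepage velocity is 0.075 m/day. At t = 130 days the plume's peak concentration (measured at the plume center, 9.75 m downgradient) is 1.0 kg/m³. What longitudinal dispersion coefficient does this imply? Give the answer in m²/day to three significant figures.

At the plume center C_max = M/(n_e·A·√(4πDt)), so D = M²/(4πt·(n_e·A·C_max)²).
n_e·A·C_max = 0.40 × 3.5 × 1.0 = 1.400 kg/m.
D = 41²/(4π × 130 × 1.400²) = 0.525 m²/day.

0.525 m²/day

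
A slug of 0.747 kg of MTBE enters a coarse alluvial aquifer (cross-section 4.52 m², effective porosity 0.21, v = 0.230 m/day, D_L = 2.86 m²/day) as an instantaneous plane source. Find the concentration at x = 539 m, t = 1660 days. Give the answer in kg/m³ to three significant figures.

0.000877 kg/m³

For an instantaneous plane source, C(x,t) = M/(n_e·A·√(4πDt)) · exp(−(x−vt)²/(4Dt)), with n_e·A the pore (flow) area.
Plume center vt = 0.230 × 1660 = 381.8 m, so the well at 539 m is 157.2 m downgradient of the peak.
√(4πDt) = 244.3 m, giving peak height M/(n_e·A·√(4πDt)) = 0.747/(0.21 × 4.52 × 244.3) = 0.003221 kg/m³.
(x−vt)²/(4Dt) = (157.2)²/(4 × 2.86 × 1660) = 1.301; exp(−1.301) = 0.2723.
C = 0.003221 × 0.2723 = 0.000877 kg/m³.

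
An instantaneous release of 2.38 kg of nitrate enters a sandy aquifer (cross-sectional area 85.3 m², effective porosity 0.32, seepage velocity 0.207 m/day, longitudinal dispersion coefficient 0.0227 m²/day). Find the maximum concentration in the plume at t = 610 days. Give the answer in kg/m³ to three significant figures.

The peak of an instantaneous 1D plume sits at x = vt; there the Gaussian factor is 1 and C_max = M/(n_e·A·√(4πDt)), where n_e·A is the pore area the mass is dissolved in.
√(4πDt) = √(4π × 0.0227 × 610) = 13.19 m, so C_max = 2.38/(0.32 × 85.3 × 13.19) = 0.00661 kg/m³.

0.00661 kg/m³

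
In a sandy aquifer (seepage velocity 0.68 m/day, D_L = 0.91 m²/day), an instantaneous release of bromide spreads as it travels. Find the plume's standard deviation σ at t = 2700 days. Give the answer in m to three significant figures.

Dispersive spreading gives a Gaussian with σ² = 2Dt; advection only shifts the center.
σ = √(2 × 0.91 × 2700) = 70.1 m.

70.1 m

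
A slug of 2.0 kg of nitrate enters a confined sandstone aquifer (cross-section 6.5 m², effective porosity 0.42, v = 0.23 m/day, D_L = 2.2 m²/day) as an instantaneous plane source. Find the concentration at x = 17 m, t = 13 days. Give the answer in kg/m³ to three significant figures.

For an instantaneous plane source, C(x,t) = M/(n_e·A·√(4πDt)) · exp(−(x−vt)²/(4Dt)), with n_e·A the pore (flow) area.
Plume center vt = 0.23 × 13 = 2.99 m, so the well at 17 m is 14.01 m downgradient of the peak.
√(4πDt) = 18.96 m, giving peak height M/(n_e·A·√(4πDt)) = 2.0/(0.42 × 6.5 × 18.96) = 0.03864 kg/m³.
(x−vt)²/(4Dt) = (14.01)²/(4 × 2.2 × 13) = 1.716; exp(−1.716) = 0.1798.
C = 0.03864 × 0.1798 = 0.00695 kg/m³.

0.00695 kg/m³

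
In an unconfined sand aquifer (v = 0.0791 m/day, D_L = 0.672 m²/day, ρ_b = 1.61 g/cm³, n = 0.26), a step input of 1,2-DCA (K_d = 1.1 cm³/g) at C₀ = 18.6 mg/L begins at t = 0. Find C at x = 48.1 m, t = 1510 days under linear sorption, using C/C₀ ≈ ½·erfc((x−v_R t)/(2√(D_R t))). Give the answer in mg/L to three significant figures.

0.389 mg/L

Retardation factor R = 1 + ρ_b·K_d/n = 1 + 1.61 × 1.1/0.26 = 7.812.
Sorption retards both mechanisms: v_R = v/R = 0.01013 m/day, D_R = D/R = 0.08602 m²/day.
v_R·t = 0.01013 × 1510 = 15.2963 m; 2√(D_R t) = 22.79 m; argument = (48.1 − 15.2963)/22.79 = 1.439.
C = C₀ × ½·erfc(1.439) = 18.6 × 0.02092 = 0.389 mg/L.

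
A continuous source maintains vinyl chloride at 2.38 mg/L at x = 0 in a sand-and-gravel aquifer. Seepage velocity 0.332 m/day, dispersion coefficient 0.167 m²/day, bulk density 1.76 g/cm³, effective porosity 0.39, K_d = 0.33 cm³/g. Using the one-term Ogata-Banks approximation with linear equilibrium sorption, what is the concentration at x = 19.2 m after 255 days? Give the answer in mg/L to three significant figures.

2.37 mg/L

Retardation factor R = 1 + ρ_b·K_d/n = 1 + 1.76 × 0.33/0.39 = 2.489.
Sorption retards both mechanisms: v_R = v/R = 0.1334 m/day, D_R = D/R = 0.06710 m²/day.
v_R·t = 0.1334 × 255 = 34.017 m; 2√(D_R t) = 8.273 m; argument = (19.2 − 34.017)/8.273 = -1.791.
C = C₀ × ½·erfc(-1.791) = 2.38 × 0.9943 = 2.37 mg/L.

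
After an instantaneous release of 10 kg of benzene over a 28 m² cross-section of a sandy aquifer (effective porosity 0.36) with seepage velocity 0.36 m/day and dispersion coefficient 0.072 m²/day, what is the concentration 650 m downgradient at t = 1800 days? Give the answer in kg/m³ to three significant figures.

0.0244 kg/m³

For an instantaneous plane source, C(x,t) = M/(n_e·A·√(4πDt)) · exp(−(x−vt)²/(4Dt)), with n_e·A the pore (flow) area.
Plume center vt = 0.36 × 1800 = 648 m, so the well at 650 m is 2 m downgradient of the peak.
√(4πDt) = 40.36 m, giving peak height M/(n_e·A·√(4πDt)) = 10/(0.36 × 28 × 40.36) = 0.02458 kg/m³.
(x−vt)²/(4Dt) = (2)²/(4 × 0.072 × 1800) = 0.007716; exp(−0.007716) = 0.9923.
C = 0.02458 × 0.9923 = 0.0244 kg/m³.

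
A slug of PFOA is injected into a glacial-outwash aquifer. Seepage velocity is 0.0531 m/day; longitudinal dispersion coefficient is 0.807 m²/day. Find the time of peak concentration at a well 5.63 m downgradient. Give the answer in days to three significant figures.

19.0 days

For the 1D instantaneous-source solution, setting ∂C/∂t = 0 at fixed x gives v²t² + 2Dt − x² = 0, so t = (√(D² + v²x²) − D)/v².
√(D² + v²x²) = √(0.807² + 0.0531² × 5.63²) = 0.8606; v² = 0.00281961.
t = (0.8606 − 0.807)/0.00281961 = 19.0 days (vs. the pure-advection estimate x/v = 106 d).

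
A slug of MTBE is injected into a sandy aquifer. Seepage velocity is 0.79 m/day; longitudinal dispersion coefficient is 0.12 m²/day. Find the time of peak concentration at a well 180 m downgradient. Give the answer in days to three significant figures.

228 days

For the 1D instantaneous-source solution, setting ∂C/∂t = 0 at fixed x gives v²t² + 2Dt − x² = 0, so t = (√(D² + v²x²) − D)/v².
√(D² + v²x²) = √(0.12² + 0.79² × 180²) = 142.2; v² = 0.6241.
t = (142.2 − 0.12)/0.6241 = 228 days (vs. the pure-advection estimate x/v = 228 d).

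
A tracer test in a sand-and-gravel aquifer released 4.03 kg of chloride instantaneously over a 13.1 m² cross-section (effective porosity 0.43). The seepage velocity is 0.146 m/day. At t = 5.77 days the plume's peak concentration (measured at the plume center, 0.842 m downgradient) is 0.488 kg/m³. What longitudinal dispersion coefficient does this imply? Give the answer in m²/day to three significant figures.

At the plume center C_max = M/(n_e·A·√(4πDt)), so D = M²/(4πt·(n_e·A·C_max)²).
n_e·A·C_max = 0.43 × 13.1 × 0.488 = 2.749 kg/m.
D = 4.03²/(4π × 5.77 × 2.749²) = 0.0296 m²/day.

0.0296 m²/day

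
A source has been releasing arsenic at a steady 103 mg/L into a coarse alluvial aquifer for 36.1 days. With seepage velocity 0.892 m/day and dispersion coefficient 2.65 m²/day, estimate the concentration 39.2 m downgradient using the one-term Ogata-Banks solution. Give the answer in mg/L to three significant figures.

For a continuous step input, C/C₀ ≈ ½·erfc((x−vt)/(2√(Dt))).
vt = 0.892 × 36.1 = 32.2012 m and 2√(Dt) = 2√(2.65 × 36.1) = 19.56 m.
Argument (x−vt)/(2√(Dt)) = (39.2 − 32.2012)/19.56 = 0.3578; ½·erfc(0.3578) = 0.3064.
C = 103 × 0.3064 = 31.6 mg/L.

31.6 mg/L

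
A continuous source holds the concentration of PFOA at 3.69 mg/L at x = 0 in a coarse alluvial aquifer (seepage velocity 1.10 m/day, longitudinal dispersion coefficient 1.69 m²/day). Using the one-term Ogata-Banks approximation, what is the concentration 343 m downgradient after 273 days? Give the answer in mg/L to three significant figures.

0.295 mg/L

For a continuous step input, C/C₀ ≈ ½·erfc((x−vt)/(2√(Dt))).
vt = 1.10 × 273 = 300.3 m and 2√(Dt) = 2√(1.69 × 273) = 42.96 m.
Argument (x−vt)/(2√(Dt)) = (343 − 300.3)/42.96 = 0.9939; ½·erfc(0.9939) = 0.07992.
C = 3.69 × 0.07992 = 0.295 mg/L.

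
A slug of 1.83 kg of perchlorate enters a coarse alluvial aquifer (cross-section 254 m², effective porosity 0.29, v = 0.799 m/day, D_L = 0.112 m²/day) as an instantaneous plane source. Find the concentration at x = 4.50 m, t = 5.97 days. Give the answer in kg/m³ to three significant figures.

For an instantaneous plane source, C(x,t) = M/(n_e·A·√(4πDt)) · exp(−(x−vt)²/(4Dt)), with n_e·A the pore (flow) area.
Plume center vt = 0.799 × 5.97 = 4.77003 m, so the well at 4.50 m is 0.27003 m upgradient of the peak.
√(4πDt) = 2.899 m, giving peak height M/(n_e·A·√(4πDt)) = 1.83/(0.29 × 254 × 2.899) = 0.008570 kg/m³.
(x−vt)²/(4Dt) = (-0.27003)²/(4 × 0.112 × 5.97) = 0.02726; exp(−0.02726) = 0.9731.
C = 0.008570 × 0.9731 = 0.00834 kg/m³.

0.00834 kg/m³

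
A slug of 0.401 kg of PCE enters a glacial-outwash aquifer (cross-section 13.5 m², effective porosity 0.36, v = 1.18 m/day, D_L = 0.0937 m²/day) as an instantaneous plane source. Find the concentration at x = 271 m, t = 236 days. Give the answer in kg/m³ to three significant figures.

For an instantaneous plane source, C(x,t) = M/(n_e·A·√(4πDt)) · exp(−(x−vt)²/(4Dt)), with n_e·A the pore (flow) area.
Plume center vt = 1.18 × 236 = 278.48 m, so the well at 271 m is 7.48 m upgradient of the peak.
√(4πDt) = 16.67 m, giving peak height M/(n_e·A·√(4πDt)) = 0.401/(0.36 × 13.5 × 16.67) = 0.004950 kg/m³.
(x−vt)²/(4Dt) = (-7.48)²/(4 × 0.0937 × 236) = 0.6325; exp(−0.6325) = 0.5313.
C = 0.004950 × 0.5313 = 0.00263 kg/m³.

0.00263 kg/m³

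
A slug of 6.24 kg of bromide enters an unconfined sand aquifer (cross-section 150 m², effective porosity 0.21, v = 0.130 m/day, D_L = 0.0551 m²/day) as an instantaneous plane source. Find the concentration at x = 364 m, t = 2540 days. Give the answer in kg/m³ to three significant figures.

0.000614 kg/m³

For an instantaneous plane source, C(x,t) = M/(n_e·A·√(4πDt)) · exp(−(x−vt)²/(4Dt)), with n_e·A the pore (flow) area.
Plume center vt = 0.130 × 2540 = 330.2 m, so the well at 364 m is 33.8 m downgradient of the peak.
√(4πDt) = 41.94 m, giving peak height M/(n_e·A·√(4πDt)) = 6.24/(0.21 × 150 × 41.94) = 0.004723 kg/m³.
(x−vt)²/(4Dt) = (33.8)²/(4 × 0.0551 × 2540) = 2.041; exp(−2.041) = 0.1299.
C = 0.004723 × 0.1299 = 0.000614 kg/m³.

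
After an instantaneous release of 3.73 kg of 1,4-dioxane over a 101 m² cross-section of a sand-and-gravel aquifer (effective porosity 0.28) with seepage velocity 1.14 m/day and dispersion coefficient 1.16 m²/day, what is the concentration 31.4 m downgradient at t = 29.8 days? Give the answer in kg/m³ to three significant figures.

0.00603 kg/m³

For an instantaneous plane source, C(x,t) = M/(n_e·A·√(4πDt)) · exp(−(x−vt)²/(4Dt)), with n_e·A the pore (flow) area.
Plume center vt = 1.14 × 29.8 = 33.972 m, so the well at 31.4 m is 2.572 m upgradient of the peak.
√(4πDt) = 20.84 m, giving peak height M/(n_e·A·√(4πDt)) = 3.73/(0.28 × 101 × 20.84) = 0.006329 kg/m³.
(x−vt)²/(4Dt) = (-2.572)²/(4 × 1.16 × 29.8) = 0.04784; exp(−0.04784) = 0.9533.
C = 0.006329 × 0.9533 = 0.00603 kg/m³.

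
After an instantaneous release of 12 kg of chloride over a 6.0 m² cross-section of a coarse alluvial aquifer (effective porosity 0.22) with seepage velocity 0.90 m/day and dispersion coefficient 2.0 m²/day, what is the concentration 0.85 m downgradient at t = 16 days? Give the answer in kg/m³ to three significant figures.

0.108 kg/m³

For an instantaneous plane source, C(x,t) = M/(n_e·A·√(4πDt)) · exp(−(x−vt)²/(4Dt)), with n_e·A the pore (flow) area.
Plume center vt = 0.90 × 16 = 14.4 m, so the well at 0.85 m is 13.55 m upgradient of the peak.
√(4πDt) = 20.05 m, giving peak height M/(n_e·A·√(4πDt)) = 12/(0.22 × 6.0 × 20.05) = 0.4534 kg/m³.
(x−vt)²/(4Dt) = (-13.55)²/(4 × 2.0 × 16) = 1.434; exp(−1.434) = 0.2384.
C = 0.4534 × 0.2384 = 0.108 kg/m³.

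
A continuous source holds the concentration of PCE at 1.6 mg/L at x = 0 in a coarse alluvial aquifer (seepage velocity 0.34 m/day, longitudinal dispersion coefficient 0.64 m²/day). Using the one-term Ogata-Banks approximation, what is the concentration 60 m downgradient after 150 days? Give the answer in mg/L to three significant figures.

0.413 mg/L

For a continuous step input, C/C₀ ≈ ½·erfc((x−vt)/(2√(Dt))).
vt = 0.34 × 150 = 51 m and 2√(Dt) = 2√(0.64 × 150) = 19.60 m.
Argument (x−vt)/(2√(Dt)) = (60 − 51)/19.60 = 0.4592; ½·erfc(0.4592) = 0.2580.
C = 1.6 × 0.2580 = 0.413 mg/L.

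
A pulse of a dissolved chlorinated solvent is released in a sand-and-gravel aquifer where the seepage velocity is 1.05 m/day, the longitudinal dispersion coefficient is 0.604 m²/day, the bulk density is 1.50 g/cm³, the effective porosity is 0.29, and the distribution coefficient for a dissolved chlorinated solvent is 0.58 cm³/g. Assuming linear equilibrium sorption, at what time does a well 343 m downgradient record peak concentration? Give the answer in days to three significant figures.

Retardation factor R = 1 + ρ_b·K_d/n = 1 + 1.50 × 0.58/0.29 = 4.000.
Sorption retards both mechanisms: v_R = v/R = 0.2625 m/day, D_R = D/R = 0.1510 m²/day.
Peak time from v_R²t² + 2D_R t − x² = 0: t = (√(D_R² + v_R²x²) − D_R)/v_R².
√(D_R² + v_R²x²) = √(0.1510² + 0.2625² × 343²) = 90.04; v_R² = 0.06891.
t = (90.04 − 0.1510)/0.06891 = 1300 days.

1300 days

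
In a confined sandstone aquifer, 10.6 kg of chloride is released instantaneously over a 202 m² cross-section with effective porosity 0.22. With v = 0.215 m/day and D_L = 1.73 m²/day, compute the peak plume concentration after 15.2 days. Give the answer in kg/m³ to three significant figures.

0.0131 kg/m³

The peak of an instantaneous 1D plume sits at x = vt; there the Gaussian factor is 1 and C_max = M/(n_e·A·√(4πDt)), where n_e·A is the pore area the mass is dissolved in.
√(4πDt) = √(4π × 1.73 × 15.2) = 18.18 m, so C_max = 10.6/(0.22 × 202 × 18.18) = 0.0131 kg/m³.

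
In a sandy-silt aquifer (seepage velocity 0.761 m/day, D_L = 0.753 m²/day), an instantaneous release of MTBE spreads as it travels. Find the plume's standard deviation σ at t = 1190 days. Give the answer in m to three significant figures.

42.3 m

Dispersive spreading gives a Gaussian with σ² = 2Dt; advection only shifts the center.
σ = √(2 × 0.753 × 1190) = 42.3 m.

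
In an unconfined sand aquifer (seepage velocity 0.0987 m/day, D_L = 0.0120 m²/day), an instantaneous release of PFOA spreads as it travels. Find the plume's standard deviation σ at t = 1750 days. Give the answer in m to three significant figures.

6.48 m

Dispersive spreading gives a Gaussian with σ² = 2Dt; advection only shifts the center.
σ = √(2 × 0.0120 × 1750) = 6.48 m.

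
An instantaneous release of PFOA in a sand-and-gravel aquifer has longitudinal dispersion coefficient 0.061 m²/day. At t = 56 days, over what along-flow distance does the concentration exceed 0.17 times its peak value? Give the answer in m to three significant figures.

The plume is Gaussian with σ = √(2Dt) = √(2 × 0.061 × 56) = 2.614 m.
C/C_peak = exp(−Δx²/(2σ²)) = 0.17 ⇒ Δx = σ·√(−2 ln 0.17) = 2.614 × 1.883 = 4.922 m.
Width = 2Δx = 9.84 m.

9.84 m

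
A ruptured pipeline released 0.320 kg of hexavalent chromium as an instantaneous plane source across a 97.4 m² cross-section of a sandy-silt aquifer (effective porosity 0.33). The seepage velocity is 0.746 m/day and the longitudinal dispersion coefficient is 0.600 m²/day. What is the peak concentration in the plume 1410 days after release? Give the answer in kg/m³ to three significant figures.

The peak of an instantaneous 1D plume sits at x = vt; there the Gaussian factor is 1 and C_max = M/(n_e·A·√(4πDt)), where n_e·A is the pore area the mass is dissolved in.
√(4πDt) = √(4π × 0.600 × 1410) = 103.1 m, so C_max = 0.320/(0.33 × 97.4 × 103.1) = 9.66e-05 kg/m³.

9.66e-05 kg/m³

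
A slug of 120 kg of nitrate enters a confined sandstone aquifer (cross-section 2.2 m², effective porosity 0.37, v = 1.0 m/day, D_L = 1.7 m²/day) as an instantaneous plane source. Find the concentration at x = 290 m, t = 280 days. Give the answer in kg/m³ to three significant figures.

For an instantaneous plane source, C(x,t) = M/(n_e·A·√(4πDt)) · exp(−(x−vt)²/(4Dt)), with n_e·A the pore (flow) area.
Plume center vt = 1.0 × 280 = 280 m, so the well at 290 m is 10 m downgradient of the peak.
√(4πDt) = 77.34 m, giving peak height M/(n_e·A·√(4πDt)) = 120/(0.37 × 2.2 × 77.34) = 1.906 kg/m³.
(x−vt)²/(4Dt) = (10)²/(4 × 1.7 × 280) = 0.05252; exp(−0.05252) = 0.9488.
C = 1.906 × 0.9488 = 1.81 kg/m³.

1.81 kg/m³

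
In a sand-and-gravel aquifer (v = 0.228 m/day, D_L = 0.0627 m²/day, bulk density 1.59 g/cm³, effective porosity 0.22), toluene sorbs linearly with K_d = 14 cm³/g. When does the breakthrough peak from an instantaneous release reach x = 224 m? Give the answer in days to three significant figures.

100000 days

Retardation factor R = 1 + ρ_b·K_d/n = 1 + 1.59 × 14/0.22 = 102.2.
Sorption retards both mechanisms: v_R = v/R = 0.002231 m/day, D_R = D/R = 0.0006135 m²/day.
Peak time from v_R²t² + 2D_R t − x² = 0: t = (√(D_R² + v_R²x²) − D_R)/v_R².
√(D_R² + v_R²x²) = √(0.0006135² + 0.002231² × 224²) = 0.4997; v_R² = 4.977e-06.
t = (0.4997 − 0.0006135)/4.977e-06 = 100000 days.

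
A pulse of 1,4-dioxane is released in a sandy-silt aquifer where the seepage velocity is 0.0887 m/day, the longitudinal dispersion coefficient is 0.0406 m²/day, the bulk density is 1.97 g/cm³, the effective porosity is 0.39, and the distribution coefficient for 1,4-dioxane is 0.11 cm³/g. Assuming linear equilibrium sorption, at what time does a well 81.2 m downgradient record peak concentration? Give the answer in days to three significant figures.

1420 days

Retardation factor R = 1 + ρ_b·K_d/n = 1 + 1.97 × 0.11/0.39 = 1.556.
Sorption retards both mechanisms: v_R = v/R = 0.05701 m/day, D_R = D/R = 0.02609 m²/day.
Peak time from v_R²t² + 2D_R t − x² = 0: t = (√(D_R² + v_R²x²) − D_R)/v_R².
√(D_R² + v_R²x²) = √(0.02609² + 0.05701² × 81.2²) = 4.629; v_R² = 0.003250.
t = (4.629 − 0.02609)/0.003250 = 1420 days.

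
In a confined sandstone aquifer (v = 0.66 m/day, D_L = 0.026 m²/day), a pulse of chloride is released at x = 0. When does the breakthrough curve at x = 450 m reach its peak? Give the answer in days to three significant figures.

For the 1D instantaneous-source solution, setting ∂C/∂t = 0 at fixed x gives v²t² + 2Dt − x² = 0, so t = (√(D² + v²x²) − D)/v².
√(D² + v²x²) = √(0.026² + 0.66² × 450²) = 297.0; v² = 0.4356.
t = (297.0 − 0.026)/0.4356 = 682 days (vs. the pure-advection estimate x/v = 682 d).

682 days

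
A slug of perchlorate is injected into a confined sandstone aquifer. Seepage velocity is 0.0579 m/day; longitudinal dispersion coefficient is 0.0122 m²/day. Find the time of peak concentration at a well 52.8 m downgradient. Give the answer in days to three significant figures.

908 days

For the 1D instantaneous-source solution, setting ∂C/∂t = 0 at fixed x gives v²t² + 2Dt − x² = 0, so t = (√(D² + v²x²) − D)/v².
√(D² + v²x²) = √(0.0122² + 0.0579² × 52.8²) = 3.057; v² = 0.00335241.
t = (3.057 − 0.0122)/0.00335241 = 908 days (vs. the pure-advection estimate x/v = 912 d).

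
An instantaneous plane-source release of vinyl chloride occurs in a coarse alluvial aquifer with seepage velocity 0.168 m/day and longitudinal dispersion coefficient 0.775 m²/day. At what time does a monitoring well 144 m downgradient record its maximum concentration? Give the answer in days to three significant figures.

For the 1D instantaneous-source solution, setting ∂C/∂t = 0 at fixed x gives v²t² + 2Dt − x² = 0, so t = (√(D² + v²x²) − D)/v².
√(D² + v²x²) = √(0.775² + 0.168² × 144²) = 24.20; v² = 0.028224.
t = (24.20 − 0.775)/0.028224 = 830 days (vs. the pure-advection estimate x/v = 857 d).

830 days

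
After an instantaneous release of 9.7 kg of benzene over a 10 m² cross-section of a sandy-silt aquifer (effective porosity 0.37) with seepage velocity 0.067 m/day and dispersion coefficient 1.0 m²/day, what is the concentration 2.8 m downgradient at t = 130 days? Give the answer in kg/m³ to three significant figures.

0.0606 kg/m³

For an instantaneous plane source, C(x,t) = M/(n_e·A·√(4πDt)) · exp(−(x−vt)²/(4Dt)), with n_e·A the pore (flow) area.
Plume center vt = 0.067 × 130 = 8.71 m, so the well at 2.8 m is 5.91 m upgradient of the peak.
√(4πDt) = 40.42 m, giving peak height M/(n_e·A·√(4πDt)) = 9.7/(0.37 × 10 × 40.42) = 0.06486 kg/m³.
(x−vt)²/(4Dt) = (-5.91)²/(4 × 1.0 × 130) = 0.06717; exp(−0.06717) = 0.9350.
C = 0.06486 × 0.9350 = 0.0606 kg/m³.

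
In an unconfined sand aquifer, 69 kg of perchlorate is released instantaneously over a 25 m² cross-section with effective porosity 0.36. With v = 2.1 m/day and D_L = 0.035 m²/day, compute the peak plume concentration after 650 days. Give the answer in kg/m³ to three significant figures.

The peak of an instantaneous 1D plume sits at x = vt; there the Gaussian factor is 1 and C_max = M/(n_e·A·√(4πDt)), where n_e·A is the pore area the mass is dissolved in.
√(4πDt) = √(4π × 0.035 × 650) = 16.91 m, so C_max = 69/(0.36 × 25 × 16.91) = 0.453 kg/m³.

0.453 kg/m³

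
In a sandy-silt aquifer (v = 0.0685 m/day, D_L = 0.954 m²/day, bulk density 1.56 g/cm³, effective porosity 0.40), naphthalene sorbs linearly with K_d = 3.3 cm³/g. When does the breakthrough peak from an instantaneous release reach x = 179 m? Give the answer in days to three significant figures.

33500 days

Retardation factor R = 1 + ρ_b·K_d/n = 1 + 1.56 × 3.3/0.40 = 13.87.
Sorption retards both mechanisms: v_R = v/R = 0.004939 m/day, D_R = D/R = 0.06878 m²/day.
Peak time from v_R²t² + 2D_R t − x² = 0: t = (√(D_R² + v_R²x²) − D_R)/v_R².
√(D_R² + v_R²x²) = √(0.06878² + 0.004939² × 179²) = 0.8868; v_R² = 2.439e-05.
t = (0.8868 − 0.06878)/2.439e-05 = 33500 days.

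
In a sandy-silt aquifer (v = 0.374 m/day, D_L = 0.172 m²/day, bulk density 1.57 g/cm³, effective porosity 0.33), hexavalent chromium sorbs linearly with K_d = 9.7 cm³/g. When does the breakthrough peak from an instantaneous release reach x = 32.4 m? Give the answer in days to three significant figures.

4030 days

Retardation factor R = 1 + ρ_b·K_d/n = 1 + 1.57 × 9.7/0.33 = 47.15.
Sorption retards both mechanisms: v_R = v/R = 0.007932 m/day, D_R = D/R = 0.003648 m²/day.
Peak time from v_R²t² + 2D_R t − x² = 0: t = (√(D_R² + v_R²x²) − D_R)/v_R².
√(D_R² + v_R²x²) = √(0.003648² + 0.007932² × 32.4²) = 0.2570; v_R² = 6.292e-05.
t = (0.2570 − 0.003648)/6.292e-05 = 4030 days.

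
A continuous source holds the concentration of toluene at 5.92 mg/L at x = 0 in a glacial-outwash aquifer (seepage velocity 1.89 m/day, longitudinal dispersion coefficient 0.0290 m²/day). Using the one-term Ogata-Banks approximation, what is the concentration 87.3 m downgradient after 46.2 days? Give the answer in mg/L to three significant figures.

For a continuous step input, C/C₀ ≈ ½·erfc((x−vt)/(2√(Dt))).
vt = 1.89 × 46.2 = 87.318 m and 2√(Dt) = 2√(0.0290 × 46.2) = 2.315 m.
Argument (x−vt)/(2√(Dt)) = (87.3 − 87.318)/2.315 = -0.007775; ½·erfc(-0.007775) = 0.5044.
C = 5.92 × 0.5044 = 2.99 mg/L.

2.99 mg/L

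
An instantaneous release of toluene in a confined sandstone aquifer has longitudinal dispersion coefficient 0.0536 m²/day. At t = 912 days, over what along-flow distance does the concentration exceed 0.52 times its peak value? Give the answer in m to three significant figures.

The plume is Gaussian with σ = √(2Dt) = √(2 × 0.0536 × 912) = 9.888 m.
C/C_peak = exp(−Δx²/(2σ²)) = 0.52 ⇒ Δx = σ·√(−2 ln 0.52) = 9.888 × 1.144 = 11.31 m.
Width = 2Δx = 22.6 m.

22.6 m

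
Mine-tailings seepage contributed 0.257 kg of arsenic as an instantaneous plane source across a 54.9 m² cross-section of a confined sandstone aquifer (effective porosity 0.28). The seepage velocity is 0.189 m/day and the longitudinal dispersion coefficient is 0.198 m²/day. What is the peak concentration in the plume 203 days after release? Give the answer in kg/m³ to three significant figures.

The peak of an instantaneous 1D plume sits at x = vt; there the Gaussian factor is 1 and C_max = M/(n_e·A·√(4πDt)), where n_e·A is the pore area the mass is dissolved in.
√(4πDt) = √(4π × 0.198 × 203) = 22.47 m, so C_max = 0.257/(0.28 × 54.9 × 22.47) = 0.000744 kg/m³.

0.000744 kg/m³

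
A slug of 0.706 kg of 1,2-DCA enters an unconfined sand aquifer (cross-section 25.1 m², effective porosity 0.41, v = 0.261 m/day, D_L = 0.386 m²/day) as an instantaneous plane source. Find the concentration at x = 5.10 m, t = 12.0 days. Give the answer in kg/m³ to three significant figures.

0.00730 kg/m³

For an instantaneous plane source, C(x,t) = M/(n_e·A·√(4πDt)) · exp(−(x−vt)²/(4Dt)), with n_e·A the pore (flow) area.
Plume center vt = 0.261 × 12.0 = 3.132 m, so the well at 5.10 m is 1.968 m downgradient of the peak.
√(4πDt) = 7.629 m, giving peak height M/(n_e·A·√(4πDt)) = 0.706/(0.41 × 25.1 × 7.629) = 0.008992 kg/m³.
(x−vt)²/(4Dt) = (1.968)²/(4 × 0.386 × 12.0) = 0.2090; exp(−0.2090) = 0.8114.
C = 0.008992 × 0.8114 = 0.00730 kg/m³.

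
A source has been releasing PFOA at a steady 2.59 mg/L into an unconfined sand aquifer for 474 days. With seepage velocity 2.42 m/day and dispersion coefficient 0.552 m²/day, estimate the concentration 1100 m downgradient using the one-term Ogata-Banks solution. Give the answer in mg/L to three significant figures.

For a continuous step input, C/C₀ ≈ ½·erfc((x−vt)/(2√(Dt))).
vt = 2.42 × 474 = 1147.08 m and 2√(Dt) = 2√(0.552 × 474) = 32.35 m.
Argument (x−vt)/(2√(Dt)) = (1100 − 1147.08)/32.35 = -1.455; ½·erfc(-1.455) = 0.9802.
C = 2.59 × 0.9802 = 2.54 mg/L.

2.54 mg/L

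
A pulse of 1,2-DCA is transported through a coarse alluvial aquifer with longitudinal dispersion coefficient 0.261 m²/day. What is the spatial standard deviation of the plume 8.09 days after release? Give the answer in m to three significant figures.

Dispersive spreading gives a Gaussian with σ² = 2Dt; advection only shifts the center.
σ = √(2 × 0.261 × 8.09) = 2.05 m.

2.05 m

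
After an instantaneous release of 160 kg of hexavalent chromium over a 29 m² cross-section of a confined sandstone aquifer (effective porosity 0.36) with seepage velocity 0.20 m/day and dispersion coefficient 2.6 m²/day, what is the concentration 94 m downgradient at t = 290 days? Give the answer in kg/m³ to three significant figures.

For an instantaneous plane source, C(x,t) = M/(n_e·A·√(4πDt)) · exp(−(x−vt)²/(4Dt)), with n_e·A the pore (flow) area.
Plume center vt = 0.20 × 290 = 58 m, so the well at 94 m is 36 m downgradient of the peak.
√(4πDt) = 97.34 m, giving peak height M/(n_e·A·√(4πDt)) = 160/(0.36 × 29 × 97.34) = 0.1574 kg/m³.
(x−vt)²/(4Dt) = (36)²/(4 × 2.6 × 290) = 0.4297; exp(−0.4297) = 0.6507.
C = 0.1574 × 0.6507 = 0.102 kg/m³.

0.102 kg/m³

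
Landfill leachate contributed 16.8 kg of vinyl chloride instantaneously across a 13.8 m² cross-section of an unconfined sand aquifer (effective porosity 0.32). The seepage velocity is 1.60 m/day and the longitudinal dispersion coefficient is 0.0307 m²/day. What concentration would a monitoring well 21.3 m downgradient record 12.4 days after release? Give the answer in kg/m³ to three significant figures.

0.429 kg/m³

For an instantaneous plane source, C(x,t) = M/(n_e·A·√(4πDt)) · exp(−(x−vt)²/(4Dt)), with n_e·A the pore (flow) area.
Plume center vt = 1.60 × 12.4 = 19.84 m, so the well at 21.3 m is 1.46 m downgradient of the peak.
√(4πDt) = 2.187 m, giving peak height M/(n_e·A·√(4πDt)) = 16.8/(0.32 × 13.8 × 2.187) = 1.740 kg/m³.
(x−vt)²/(4Dt) = (1.46)²/(4 × 0.0307 × 12.4) = 1.400; exp(−1.400) = 0.2466.
C = 1.740 × 0.2466 = 0.429 kg/m³.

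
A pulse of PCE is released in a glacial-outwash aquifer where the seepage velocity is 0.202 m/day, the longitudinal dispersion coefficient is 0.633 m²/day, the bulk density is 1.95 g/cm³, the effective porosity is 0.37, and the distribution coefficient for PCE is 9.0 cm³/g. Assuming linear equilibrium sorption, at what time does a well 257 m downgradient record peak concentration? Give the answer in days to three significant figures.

Retardation factor R = 1 + ρ_b·K_d/n = 1 + 1.95 × 9.0/0.37 = 48.43.
Sorption retards both mechanisms: v_R = v/R = 0.004171 m/day, D_R = D/R = 0.01307 m²/day.
Peak time from v_R²t² + 2D_R t − x² = 0: t = (√(D_R² + v_R²x²) − D_R)/v_R².
√(D_R² + v_R²x²) = √(0.01307² + 0.004171² × 257²) = 1.072; v_R² = 1.740e-05.
t = (1.072 − 0.01307)/1.740e-05 = 60900 days.

60900 days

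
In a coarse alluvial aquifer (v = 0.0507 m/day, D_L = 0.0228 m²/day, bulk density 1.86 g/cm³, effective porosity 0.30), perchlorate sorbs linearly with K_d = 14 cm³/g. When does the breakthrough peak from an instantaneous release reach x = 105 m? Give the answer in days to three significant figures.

Retardation factor R = 1 + ρ_b·K_d/n = 1 + 1.86 × 14/0.30 = 87.80.
Sorption retards both mechanisms: v_R = v/R = 0.0005774 m/day, D_R = D/R = 0.0002597 m²/day.
Peak time from v_R²t² + 2D_R t − x² = 0: t = (√(D_R² + v_R²x²) − D_R)/v_R².
√(D_R² + v_R²x²) = √(0.0002597² + 0.0005774² × 105²) = 0.06063; v_R² = 3.334e-07.
t = (0.06063 − 0.0002597)/3.334e-07 = 181000 days.

181000 days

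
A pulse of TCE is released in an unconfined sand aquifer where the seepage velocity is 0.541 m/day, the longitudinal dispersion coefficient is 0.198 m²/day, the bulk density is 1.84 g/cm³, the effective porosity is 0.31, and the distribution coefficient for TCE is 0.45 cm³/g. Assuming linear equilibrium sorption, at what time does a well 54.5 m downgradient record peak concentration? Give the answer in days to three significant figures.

Retardation factor R = 1 + ρ_b·K_d/n = 1 + 1.84 × 0.45/0.31 = 3.671.
Sorption retards both mechanisms: v_R = v/R = 0.1474 m/day, D_R = D/R = 0.05394 m²/day.
Peak time from v_R²t² + 2D_R t − x² = 0: t = (√(D_R² + v_R²x²) − D_R)/v_R².
√(D_R² + v_R²x²) = √(0.05394² + 0.1474² × 54.5²) = 8.033; v_R² = 0.02173.
t = (8.033 − 0.05394)/0.02173 = 367 days.

367 days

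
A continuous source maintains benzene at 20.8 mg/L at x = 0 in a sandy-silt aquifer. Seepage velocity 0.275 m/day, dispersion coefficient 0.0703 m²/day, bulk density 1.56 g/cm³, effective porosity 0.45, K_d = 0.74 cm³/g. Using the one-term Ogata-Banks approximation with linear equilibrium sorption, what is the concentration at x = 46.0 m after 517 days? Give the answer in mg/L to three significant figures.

Retardation factor R = 1 + ρ_b·K_d/n = 1 + 1.56 × 0.74/0.45 = 3.565.
Sorption retards both mechanisms: v_R = v/R = 0.07714 m/day, D_R = D/R = 0.01972 m²/day.
v_R·t = 0.07714 × 517 = 39.88138 m; 2√(D_R t) = 6.386 m; argument = (46.0 − 39.88138)/6.386 = 0.9581.
C = C₀ × ½·erfc(0.9581) = 20.8 × 0.08772 = 1.82 mg/L.

1.82 mg/L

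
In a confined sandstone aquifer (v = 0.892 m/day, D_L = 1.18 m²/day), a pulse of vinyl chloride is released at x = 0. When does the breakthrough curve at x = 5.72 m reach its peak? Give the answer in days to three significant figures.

For the 1D instantaneous-source solution, setting ∂C/∂t = 0 at fixed x gives v²t² + 2Dt − x² = 0, so t = (√(D² + v²x²) − D)/v².
√(D² + v²x²) = √(1.18² + 0.892² × 5.72²) = 5.237; v² = 0.795664.
t = (5.237 − 1.18)/0.795664 = 5.10 days (vs. the pure-advection estimate x/v = 6.41 d).

5.10 days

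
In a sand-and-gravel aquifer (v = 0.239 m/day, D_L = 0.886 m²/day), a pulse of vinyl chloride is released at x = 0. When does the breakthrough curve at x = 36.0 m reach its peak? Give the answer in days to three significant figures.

136 days

For the 1D instantaneous-source solution, setting ∂C/∂t = 0 at fixed x gives v²t² + 2Dt − x² = 0, so t = (√(D² + v²x²) − D)/v².
√(D² + v²x²) = √(0.886² + 0.239² × 36.0²) = 8.649; v² = 0.057121.
t = (8.649 − 0.886)/0.057121 = 136 days (vs. the pure-advection estimate x/v = 151 d).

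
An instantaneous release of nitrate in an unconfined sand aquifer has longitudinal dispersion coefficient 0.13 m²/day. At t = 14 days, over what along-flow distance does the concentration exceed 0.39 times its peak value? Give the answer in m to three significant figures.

The plume is Gaussian with σ = √(2Dt) = √(2 × 0.13 × 14) = 1.908 m.
C/C_peak = exp(−Δx²/(2σ²)) = 0.39 ⇒ Δx = σ·√(−2 ln 0.39) = 1.908 × 1.372 = 2.618 m.
Width = 2Δx = 5.24 m.

5.24 m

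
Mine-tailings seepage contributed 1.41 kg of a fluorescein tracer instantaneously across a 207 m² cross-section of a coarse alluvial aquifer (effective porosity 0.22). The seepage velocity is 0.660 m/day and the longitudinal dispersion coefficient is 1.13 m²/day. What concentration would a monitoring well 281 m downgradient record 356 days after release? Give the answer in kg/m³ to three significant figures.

For an instantaneous plane source, C(x,t) = M/(n_e·A·√(4πDt)) · exp(−(x−vt)²/(4Dt)), with n_e·A the pore (flow) area.
Plume center vt = 0.660 × 356 = 234.96 m, so the well at 281 m is 46.04 m downgradient of the peak.
√(4πDt) = 71.10 m, giving peak height M/(n_e·A·√(4πDt)) = 1.41/(0.22 × 207 × 71.10) = 0.0004355 kg/m³.
(x−vt)²/(4Dt) = (46.04)²/(4 × 1.13 × 356) = 1.317; exp(−1.317) = 0.2679.
C = 0.0004355 × 0.2679 = 0.000117 kg/m³.

0.000117 kg/m³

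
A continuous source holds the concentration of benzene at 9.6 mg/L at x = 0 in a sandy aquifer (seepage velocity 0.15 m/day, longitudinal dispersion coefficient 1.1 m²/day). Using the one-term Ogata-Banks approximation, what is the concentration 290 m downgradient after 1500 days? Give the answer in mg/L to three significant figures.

For a continuous step input, C/C₀ ≈ ½·erfc((x−vt)/(2√(Dt))).
vt = 0.15 × 1500 = 225 m and 2√(Dt) = 2√(1.1 × 1500) = 81.24 m.
Argument (x−vt)/(2√(Dt)) = (290 − 225)/81.24 = 0.8001; ½·erfc(0.8001) = 0.1289.
C = 9.6 × 0.1289 = 1.24 mg/L.

1.24 mg/L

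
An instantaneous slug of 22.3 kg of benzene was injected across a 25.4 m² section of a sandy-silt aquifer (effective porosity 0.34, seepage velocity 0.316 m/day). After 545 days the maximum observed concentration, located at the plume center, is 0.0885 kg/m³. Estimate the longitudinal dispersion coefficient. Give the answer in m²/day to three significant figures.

0.124 m²/day

At the plume center C_max = M/(n_e·A·√(4πDt)), so D = M²/(4πt·(n_e·A·C_max)²).
n_e·A·C_max = 0.34 × 25.4 × 0.0885 = 0.7643 kg/m.
D = 22.3²/(4π × 545 × 0.7643²) = 0.124 m²/day.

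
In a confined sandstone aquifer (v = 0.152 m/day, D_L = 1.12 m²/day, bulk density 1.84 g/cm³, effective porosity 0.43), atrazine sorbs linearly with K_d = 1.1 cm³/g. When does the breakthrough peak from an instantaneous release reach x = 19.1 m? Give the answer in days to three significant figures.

492 days

Retardation factor R = 1 + ρ_b·K_d/n = 1 + 1.84 × 1.1/0.43 = 5.707.
Sorption retards both mechanisms: v_R = v/R = 0.02663 m/day, D_R = D/R = 0.1963 m²/day.
Peak time from v_R²t² + 2D_R t − x² = 0: t = (√(D_R² + v_R²x²) − D_R)/v_R².
√(D_R² + v_R²x²) = √(0.1963² + 0.02663² × 19.1²) = 0.5452; v_R² = 0.0007092.
t = (0.5452 − 0.1963)/0.0007092 = 492 days.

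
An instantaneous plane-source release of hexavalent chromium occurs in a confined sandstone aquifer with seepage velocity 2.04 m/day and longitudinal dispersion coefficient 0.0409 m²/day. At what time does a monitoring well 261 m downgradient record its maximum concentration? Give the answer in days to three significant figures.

For the 1D instantaneous-source solution, setting ∂C/∂t = 0 at fixed x gives v²t² + 2Dt − x² = 0, so t = (√(D² + v²x²) − D)/v².
√(D² + v²x²) = √(0.0409² + 2.04² × 261²) = 532.4; v² = 4.1616.
t = (532.4 − 0.0409)/4.1616 = 128 days (vs. the pure-advection estimate x/v = 128 d).

128 days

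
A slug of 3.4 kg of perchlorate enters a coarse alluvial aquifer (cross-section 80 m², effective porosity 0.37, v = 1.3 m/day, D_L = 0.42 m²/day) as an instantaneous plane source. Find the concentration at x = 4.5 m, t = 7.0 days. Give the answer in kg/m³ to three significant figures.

For an instantaneous plane source, C(x,t) = M/(n_e·A·√(4πDt)) · exp(−(x−vt)²/(4Dt)), with n_e·A the pore (flow) area.
Plume center vt = 1.3 × 7.0 = 9.1 m, so the well at 4.5 m is 4.6 m upgradient of the peak.
√(4πDt) = 6.078 m, giving peak height M/(n_e·A·√(4πDt)) = 3.4/(0.37 × 80 × 6.078) = 0.01890 kg/m³.
(x−vt)²/(4Dt) = (-4.6)²/(4 × 0.42 × 7.0) = 1.799; exp(−1.799) = 0.1655.
C = 0.01890 × 0.1655 = 0.00313 kg/m³.

0.00313 kg/m³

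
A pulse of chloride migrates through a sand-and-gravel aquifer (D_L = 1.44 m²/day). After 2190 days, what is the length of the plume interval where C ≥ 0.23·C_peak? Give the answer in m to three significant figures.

272 m

The plume is Gaussian with σ = √(2Dt) = √(2 × 1.44 × 2190) = 79.42 m.
C/C_peak = exp(−Δx²/(2σ²)) = 0.23 ⇒ Δx = σ·√(−2 ln 0.23) = 79.42 × 1.714 = 136.1 m.
Width = 2Δx = 272 m.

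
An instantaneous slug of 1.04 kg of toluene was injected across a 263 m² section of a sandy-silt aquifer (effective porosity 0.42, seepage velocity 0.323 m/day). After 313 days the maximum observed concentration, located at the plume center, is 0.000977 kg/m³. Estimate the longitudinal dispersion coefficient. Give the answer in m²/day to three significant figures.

0.0236 m²/day

At the plume center C_max = M/(n_e·A·√(4πDt)), so D = M²/(4πt·(n_e·A·C_max)²).
n_e·A·C_max = 0.42 × 263 × 0.000977 = 0.1079 kg/m.
D = 1.04²/(4π × 313 × 0.1079²) = 0.0236 m²/day.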